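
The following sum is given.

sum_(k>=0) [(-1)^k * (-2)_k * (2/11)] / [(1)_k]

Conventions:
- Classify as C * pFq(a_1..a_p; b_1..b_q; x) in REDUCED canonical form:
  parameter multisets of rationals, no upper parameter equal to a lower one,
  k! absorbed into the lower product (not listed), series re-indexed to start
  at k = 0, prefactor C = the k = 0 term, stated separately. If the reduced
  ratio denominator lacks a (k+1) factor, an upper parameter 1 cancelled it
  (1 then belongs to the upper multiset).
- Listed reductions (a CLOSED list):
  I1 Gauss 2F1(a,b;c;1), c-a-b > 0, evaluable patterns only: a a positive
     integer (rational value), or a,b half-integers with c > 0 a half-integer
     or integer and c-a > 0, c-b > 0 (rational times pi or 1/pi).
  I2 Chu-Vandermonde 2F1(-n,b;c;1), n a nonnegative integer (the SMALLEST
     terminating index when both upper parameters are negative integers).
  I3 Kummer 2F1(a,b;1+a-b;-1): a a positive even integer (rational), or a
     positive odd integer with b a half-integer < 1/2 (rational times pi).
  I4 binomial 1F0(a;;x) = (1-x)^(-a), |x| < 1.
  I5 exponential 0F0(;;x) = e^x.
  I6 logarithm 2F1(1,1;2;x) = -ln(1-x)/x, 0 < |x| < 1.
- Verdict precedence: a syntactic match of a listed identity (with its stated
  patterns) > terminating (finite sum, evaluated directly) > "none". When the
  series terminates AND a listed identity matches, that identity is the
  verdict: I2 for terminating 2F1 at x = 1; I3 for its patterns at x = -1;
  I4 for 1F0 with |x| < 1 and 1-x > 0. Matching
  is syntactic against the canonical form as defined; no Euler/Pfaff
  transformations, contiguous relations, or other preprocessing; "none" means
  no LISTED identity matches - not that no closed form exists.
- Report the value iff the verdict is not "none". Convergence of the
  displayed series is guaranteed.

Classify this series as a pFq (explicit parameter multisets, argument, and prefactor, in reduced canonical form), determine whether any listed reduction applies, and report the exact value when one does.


Classification (C = 2/11): 1F0 with upper {-2}, lower {-}, argument x = -1. Verdict: terminating (-2 upstairs). 3 nonzero terms in all; added directly. Hence: 8/11.

Structural cue: x = (-1) and (1)_k (C = 2/11) is k! itself.
Ratio: r(k) = (-1) * (k-2) / [(k+1)] - rational in k. x = (-1); t_0 = 2/11; negate the roots.


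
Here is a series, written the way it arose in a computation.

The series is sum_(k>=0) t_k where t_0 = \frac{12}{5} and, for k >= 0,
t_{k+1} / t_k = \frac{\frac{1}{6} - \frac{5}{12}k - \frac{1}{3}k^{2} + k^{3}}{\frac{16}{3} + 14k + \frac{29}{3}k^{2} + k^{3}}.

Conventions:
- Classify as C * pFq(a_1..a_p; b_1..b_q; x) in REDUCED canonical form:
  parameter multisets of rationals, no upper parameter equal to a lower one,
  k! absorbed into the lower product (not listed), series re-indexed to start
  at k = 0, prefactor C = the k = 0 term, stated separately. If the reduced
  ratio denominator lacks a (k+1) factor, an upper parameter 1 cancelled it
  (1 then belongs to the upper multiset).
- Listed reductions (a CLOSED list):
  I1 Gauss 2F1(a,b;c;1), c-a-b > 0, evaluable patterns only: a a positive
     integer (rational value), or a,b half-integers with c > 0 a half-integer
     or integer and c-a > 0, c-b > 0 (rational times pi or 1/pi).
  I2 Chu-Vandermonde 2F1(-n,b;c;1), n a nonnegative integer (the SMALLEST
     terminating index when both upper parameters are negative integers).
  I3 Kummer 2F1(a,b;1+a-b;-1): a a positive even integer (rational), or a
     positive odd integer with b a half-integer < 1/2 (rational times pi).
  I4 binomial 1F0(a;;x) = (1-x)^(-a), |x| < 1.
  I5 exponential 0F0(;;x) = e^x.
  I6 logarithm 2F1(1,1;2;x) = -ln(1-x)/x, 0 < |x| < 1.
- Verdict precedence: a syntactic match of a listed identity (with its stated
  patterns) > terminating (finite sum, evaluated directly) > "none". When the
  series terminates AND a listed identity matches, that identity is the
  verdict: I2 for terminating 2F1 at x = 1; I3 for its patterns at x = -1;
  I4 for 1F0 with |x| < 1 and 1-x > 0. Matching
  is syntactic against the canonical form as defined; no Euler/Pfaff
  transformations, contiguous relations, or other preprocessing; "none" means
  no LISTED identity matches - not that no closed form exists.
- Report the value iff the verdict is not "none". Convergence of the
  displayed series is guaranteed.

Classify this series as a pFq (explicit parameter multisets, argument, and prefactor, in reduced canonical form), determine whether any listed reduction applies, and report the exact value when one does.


Prefactor \frac{12}{5}, argument 1: 2F1 with upper {-\frac{1}{2}, -\frac{1}{2}} over lower {8}. Verdict: Gauss's theorem I1 (half-integer case) matches (x = 1; upper {-\frac{1}{2}, -\frac{1}{2}} half-integers, c = 8 in the evaluable pattern). Exact value: \frac{536870912}{69015375} / \pi.

First insight: with t_0 = \frac{12}{5}, the ratio is unreduced: k + 2/3 divides both sides (prefactor 12/5).
Ratio: r(k) = 1 * (k-\frac{1}{2}) (k-\frac{1}{2}) / [(k+8) (k+1)] - rational in k, leading ratio 1; with t_0 = \frac{12}{5}, classification follows.


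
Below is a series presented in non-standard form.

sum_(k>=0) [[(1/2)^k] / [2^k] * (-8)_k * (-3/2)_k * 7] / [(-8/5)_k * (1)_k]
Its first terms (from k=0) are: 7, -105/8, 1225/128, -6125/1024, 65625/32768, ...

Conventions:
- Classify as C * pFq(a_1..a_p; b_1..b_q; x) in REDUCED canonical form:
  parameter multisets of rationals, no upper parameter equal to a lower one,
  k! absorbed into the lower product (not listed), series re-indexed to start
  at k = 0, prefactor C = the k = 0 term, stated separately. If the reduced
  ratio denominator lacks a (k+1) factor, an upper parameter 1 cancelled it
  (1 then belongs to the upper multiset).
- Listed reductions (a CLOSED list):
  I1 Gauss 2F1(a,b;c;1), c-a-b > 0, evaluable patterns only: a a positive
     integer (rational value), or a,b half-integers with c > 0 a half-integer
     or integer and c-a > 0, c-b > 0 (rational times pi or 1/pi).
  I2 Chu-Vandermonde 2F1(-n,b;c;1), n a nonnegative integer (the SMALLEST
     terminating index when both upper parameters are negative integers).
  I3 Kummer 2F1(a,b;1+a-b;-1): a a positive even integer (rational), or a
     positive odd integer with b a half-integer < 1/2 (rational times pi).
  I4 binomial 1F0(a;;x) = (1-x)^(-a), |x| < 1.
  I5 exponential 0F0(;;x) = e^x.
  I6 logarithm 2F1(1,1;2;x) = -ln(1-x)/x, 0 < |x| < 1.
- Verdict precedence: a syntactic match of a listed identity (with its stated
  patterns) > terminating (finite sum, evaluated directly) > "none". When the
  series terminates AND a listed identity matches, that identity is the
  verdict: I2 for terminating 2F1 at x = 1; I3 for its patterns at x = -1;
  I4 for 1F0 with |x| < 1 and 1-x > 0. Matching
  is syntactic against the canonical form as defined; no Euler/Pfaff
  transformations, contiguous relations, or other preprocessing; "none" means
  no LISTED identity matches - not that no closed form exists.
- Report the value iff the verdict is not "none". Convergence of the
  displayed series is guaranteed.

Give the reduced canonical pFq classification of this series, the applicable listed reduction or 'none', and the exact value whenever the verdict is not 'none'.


At argument 1/4: a 2F1 with upper {-8, -3/2}, lower {-8/5}, scaled by C = 7. Verdict: terminating at k = 8: the factor (-8)_k kills every later term; summing the 9 survivors is exact. Sum: -1085178209759/1204738326528.

The tell: t_0 being 7, (1)_k (C = 7, x = 1/4) is k! itself.
Consecutive-term ratio: r(k) = (1/4) * (k-8) (k-3/2) / [(k-8/5) (k+1)] ; factor over Q: parameters, x = (1/4), and C = 7.


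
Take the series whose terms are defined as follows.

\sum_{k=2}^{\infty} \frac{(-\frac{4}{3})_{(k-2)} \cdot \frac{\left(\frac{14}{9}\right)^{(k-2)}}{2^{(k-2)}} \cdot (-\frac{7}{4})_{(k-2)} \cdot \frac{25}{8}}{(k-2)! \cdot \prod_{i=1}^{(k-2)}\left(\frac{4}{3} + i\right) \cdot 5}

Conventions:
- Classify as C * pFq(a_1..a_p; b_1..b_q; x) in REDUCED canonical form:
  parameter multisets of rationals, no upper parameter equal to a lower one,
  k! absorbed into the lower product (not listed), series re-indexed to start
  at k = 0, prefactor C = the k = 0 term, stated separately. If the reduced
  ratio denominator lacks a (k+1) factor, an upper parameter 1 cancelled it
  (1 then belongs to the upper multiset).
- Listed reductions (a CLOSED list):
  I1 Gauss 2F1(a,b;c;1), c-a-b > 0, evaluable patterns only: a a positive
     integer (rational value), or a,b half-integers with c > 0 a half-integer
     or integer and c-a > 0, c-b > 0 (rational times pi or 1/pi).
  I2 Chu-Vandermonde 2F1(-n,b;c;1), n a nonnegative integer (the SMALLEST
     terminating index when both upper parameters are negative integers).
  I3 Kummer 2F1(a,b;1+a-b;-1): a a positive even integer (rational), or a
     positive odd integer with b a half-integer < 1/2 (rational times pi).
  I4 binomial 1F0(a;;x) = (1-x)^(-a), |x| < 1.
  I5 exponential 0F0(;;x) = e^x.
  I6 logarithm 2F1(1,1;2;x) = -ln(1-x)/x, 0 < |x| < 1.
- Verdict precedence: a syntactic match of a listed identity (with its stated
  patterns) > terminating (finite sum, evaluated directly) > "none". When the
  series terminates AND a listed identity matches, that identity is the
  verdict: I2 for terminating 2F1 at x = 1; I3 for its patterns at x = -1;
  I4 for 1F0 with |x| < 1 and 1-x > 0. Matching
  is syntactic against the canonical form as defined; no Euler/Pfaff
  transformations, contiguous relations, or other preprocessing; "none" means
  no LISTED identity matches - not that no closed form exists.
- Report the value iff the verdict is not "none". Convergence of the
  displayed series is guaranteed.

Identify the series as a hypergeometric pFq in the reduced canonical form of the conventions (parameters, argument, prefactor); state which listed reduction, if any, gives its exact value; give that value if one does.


Canonical form: C = \frac{5}{8} times 2F1 with upper {-\frac{7}{4}, -\frac{4}{3}}, lower {\frac{7}{3}}, x = \frac{7}{9}. Verdict: none - this 2F1 at x = \frac{7}{9} matches no listed pattern, and upper {-\frac{7}{4}, -\frac{4}{3}} holds no stopper.

Key observation: with t_0 = \frac{5}{8}, the constant factors (C = 5/8) combine into one prefactor.
Step ratio: r(k) = \frac{7}{9} * (k-\frac{7}{4}) (k-\frac{4}{3}) / [(k+\frac{7}{3}) (k+1)] - rational; roots negated = parameters, x = \frac{7}{9}, C = \frac{5}{8}.


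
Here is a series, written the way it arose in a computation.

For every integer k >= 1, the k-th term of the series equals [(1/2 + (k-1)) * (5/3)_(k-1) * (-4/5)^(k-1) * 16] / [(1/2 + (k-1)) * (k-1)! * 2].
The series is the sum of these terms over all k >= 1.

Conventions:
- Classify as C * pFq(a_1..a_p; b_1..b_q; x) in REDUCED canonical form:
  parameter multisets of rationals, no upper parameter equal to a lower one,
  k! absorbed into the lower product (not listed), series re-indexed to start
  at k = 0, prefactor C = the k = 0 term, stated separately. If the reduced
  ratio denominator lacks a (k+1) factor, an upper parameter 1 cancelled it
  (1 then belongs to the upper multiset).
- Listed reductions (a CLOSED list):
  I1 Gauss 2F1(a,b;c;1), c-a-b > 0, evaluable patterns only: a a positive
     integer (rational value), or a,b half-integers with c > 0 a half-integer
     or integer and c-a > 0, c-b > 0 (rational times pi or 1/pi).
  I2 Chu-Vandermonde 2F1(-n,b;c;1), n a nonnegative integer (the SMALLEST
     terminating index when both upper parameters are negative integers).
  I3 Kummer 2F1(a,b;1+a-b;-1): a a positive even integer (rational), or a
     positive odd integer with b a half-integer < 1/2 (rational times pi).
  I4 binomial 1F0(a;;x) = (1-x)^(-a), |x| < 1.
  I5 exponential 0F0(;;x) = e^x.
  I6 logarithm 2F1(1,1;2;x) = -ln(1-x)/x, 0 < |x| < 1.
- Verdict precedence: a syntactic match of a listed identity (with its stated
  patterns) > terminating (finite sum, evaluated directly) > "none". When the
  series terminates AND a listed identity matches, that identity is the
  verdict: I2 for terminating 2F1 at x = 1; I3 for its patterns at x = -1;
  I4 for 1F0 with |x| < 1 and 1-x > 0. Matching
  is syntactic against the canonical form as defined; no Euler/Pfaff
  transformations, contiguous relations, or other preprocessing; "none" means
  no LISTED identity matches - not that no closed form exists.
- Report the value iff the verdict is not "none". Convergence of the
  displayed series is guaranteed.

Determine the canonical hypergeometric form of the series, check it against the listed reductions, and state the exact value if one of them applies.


Key observation: x = (-4/5) and the constant factors (prefactor 8) combine into one prefactor.
Term ratio: r(k) = (-4/5) * (k+5/3) / [(k+1)] ; factor over Q: parameters, x = (-4/5), and C = 8.

At argument -4/5: a 1F0 with upper {5/3}, lower {-}, scaled by C = 8. Verdict: this is the binomial series (I4) (the 1F0 binomial series: exponent -5/3, x = -4/5). Exact value: 8 * (9/5)^(-5/3).


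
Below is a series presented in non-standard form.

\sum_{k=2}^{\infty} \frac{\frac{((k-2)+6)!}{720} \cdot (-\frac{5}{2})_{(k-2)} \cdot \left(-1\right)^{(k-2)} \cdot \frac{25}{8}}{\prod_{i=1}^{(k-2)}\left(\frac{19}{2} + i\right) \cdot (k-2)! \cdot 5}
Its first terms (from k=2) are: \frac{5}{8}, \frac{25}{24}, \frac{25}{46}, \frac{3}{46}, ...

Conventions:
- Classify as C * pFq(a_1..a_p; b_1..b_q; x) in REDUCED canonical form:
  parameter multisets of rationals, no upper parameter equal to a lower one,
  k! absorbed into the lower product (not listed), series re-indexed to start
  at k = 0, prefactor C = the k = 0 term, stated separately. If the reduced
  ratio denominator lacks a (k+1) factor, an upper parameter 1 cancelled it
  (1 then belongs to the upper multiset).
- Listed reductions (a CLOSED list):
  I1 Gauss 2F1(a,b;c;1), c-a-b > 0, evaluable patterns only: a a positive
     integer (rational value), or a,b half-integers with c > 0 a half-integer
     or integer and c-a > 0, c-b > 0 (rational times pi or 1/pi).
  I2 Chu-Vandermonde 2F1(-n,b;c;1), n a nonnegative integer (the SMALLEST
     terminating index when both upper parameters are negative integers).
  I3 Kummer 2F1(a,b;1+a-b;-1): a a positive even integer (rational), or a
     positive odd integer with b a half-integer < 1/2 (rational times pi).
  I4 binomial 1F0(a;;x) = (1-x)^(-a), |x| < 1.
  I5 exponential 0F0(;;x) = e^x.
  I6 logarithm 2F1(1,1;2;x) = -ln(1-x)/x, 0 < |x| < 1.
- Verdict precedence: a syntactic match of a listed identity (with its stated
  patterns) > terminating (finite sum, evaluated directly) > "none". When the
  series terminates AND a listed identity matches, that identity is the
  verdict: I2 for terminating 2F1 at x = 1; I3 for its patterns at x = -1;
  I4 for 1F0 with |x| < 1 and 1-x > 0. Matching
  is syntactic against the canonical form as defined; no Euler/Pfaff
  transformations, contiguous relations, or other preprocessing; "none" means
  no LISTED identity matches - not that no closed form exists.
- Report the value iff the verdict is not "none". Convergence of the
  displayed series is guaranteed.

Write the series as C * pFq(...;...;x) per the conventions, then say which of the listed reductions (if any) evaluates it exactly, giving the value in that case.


Key step: with t_0 = \frac{5}{8}, the factorial ratio (prefactor 5/8) (k+a-1)!/(a-1)! is a rising factorial (a)_k.
Step ratio: r(k) = -1 * (k-\frac{5}{2}) (k+7) / [(k+\frac{21}{2}) (k+1)] - rational in k. x = -1; t_0 = \frac{5}{8}; negate the roots.

Classification (C = \frac{5}{8}): 2F1 with upper {-\frac{5}{2}, 7}, lower {\frac{21}{2}}, argument x = -1. Verdict at x = -1: the Kummer evaluation I3 matches (x = -1; c = \frac{21}{2} equals 1+a-b for upper {-\frac{5}{2}, 7}: listed pattern). Value: \frac{24249225}{33554432} \cdot \pi.


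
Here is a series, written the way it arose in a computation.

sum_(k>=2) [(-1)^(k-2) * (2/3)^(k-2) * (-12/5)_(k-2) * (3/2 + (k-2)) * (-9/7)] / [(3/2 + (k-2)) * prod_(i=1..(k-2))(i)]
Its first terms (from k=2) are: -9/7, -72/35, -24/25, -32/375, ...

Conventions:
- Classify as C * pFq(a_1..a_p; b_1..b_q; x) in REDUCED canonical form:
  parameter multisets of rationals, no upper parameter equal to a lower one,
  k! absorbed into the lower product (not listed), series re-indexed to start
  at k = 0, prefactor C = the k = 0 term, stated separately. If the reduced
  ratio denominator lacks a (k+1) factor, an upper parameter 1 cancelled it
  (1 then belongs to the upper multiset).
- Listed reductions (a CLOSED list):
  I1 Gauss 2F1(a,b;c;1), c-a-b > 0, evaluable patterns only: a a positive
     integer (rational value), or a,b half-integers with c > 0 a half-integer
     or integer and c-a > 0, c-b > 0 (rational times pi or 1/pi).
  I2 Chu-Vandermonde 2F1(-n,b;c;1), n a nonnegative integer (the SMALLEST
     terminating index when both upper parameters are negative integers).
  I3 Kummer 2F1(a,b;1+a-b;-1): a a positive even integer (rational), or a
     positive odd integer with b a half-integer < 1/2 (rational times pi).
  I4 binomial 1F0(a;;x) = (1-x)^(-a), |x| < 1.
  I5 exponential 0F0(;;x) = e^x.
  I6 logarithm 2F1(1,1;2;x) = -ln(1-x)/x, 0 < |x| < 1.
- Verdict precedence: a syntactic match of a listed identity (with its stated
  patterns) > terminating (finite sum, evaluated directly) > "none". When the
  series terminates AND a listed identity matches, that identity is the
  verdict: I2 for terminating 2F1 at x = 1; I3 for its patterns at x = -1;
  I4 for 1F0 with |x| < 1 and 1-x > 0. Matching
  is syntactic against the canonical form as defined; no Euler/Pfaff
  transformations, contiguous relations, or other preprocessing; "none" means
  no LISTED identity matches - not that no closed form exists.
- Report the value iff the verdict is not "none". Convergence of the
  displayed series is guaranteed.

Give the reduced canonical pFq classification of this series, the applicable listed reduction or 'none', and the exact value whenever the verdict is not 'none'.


At argument -2/3: a 1F0 with upper {-12/5}, lower {-}, scaled by C = -9/7. Verdict: the binomial series (I4) fires (the 1F0 binomial series: exponent 12/5, x = -2/3). Its exact value is (-9/7) * (5/3)^(12/5).

First insight: from the first term -9/7: the factor k + 3/2 cancels (top and bottom), leaving C = -9/7.
Term ratio: r(k) = (-2/3) * (k-12/5) / [(k+1)] ; factor over Q: parameters, x = (-2/3), and C = -9/7.


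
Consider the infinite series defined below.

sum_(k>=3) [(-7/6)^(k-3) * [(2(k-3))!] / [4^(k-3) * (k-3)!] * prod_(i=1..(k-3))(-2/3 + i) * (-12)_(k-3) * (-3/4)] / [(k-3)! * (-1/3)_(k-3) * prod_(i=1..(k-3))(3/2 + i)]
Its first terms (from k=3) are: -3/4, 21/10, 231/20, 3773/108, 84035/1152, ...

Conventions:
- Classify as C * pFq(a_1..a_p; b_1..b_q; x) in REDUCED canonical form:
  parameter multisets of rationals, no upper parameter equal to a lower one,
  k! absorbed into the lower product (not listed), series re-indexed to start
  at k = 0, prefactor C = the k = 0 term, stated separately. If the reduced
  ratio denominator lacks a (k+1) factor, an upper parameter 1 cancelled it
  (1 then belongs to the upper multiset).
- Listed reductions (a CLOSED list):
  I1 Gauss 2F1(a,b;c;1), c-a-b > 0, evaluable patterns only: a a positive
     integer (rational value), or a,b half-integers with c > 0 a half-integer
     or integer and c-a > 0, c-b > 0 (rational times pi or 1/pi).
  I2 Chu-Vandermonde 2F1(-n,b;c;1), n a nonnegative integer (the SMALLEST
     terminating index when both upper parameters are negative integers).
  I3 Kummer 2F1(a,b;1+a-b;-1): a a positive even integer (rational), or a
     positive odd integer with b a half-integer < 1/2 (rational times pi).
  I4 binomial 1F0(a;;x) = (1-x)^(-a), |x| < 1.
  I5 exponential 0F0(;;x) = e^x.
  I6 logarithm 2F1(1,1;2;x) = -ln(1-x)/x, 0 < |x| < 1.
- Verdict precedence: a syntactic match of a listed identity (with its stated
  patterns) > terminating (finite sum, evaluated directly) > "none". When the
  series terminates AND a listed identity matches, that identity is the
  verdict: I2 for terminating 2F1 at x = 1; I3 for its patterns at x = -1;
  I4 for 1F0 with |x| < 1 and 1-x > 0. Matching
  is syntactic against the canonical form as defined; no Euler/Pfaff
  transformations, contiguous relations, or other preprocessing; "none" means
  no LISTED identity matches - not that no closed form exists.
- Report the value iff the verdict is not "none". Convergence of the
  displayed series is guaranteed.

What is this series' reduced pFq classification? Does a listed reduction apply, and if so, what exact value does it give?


The series (x = -7/6) is 3F2: upper {-12, 1/3, 1/2}, lower {-1/3, 5/2}, prefactor -3/4. Verdict: terminating - the sum ends at index 12 because -12 is a negative integer; exact evaluation follows. Hence: 14773870800201869791471/25478299833334824960.

Key step: from the first term -3/4: the (2k)!/(4^k k!) block (C = -3/4) is the Pochhammer (1/2)_k.
Ratio: r(k) = (-7/6) * (k-12) (k+1/3) (k+1/2) / [(k-1/3) (k+5/2) (k+1)] - rational; roots negated = parameters, x = (-7/6), C = -3/4.


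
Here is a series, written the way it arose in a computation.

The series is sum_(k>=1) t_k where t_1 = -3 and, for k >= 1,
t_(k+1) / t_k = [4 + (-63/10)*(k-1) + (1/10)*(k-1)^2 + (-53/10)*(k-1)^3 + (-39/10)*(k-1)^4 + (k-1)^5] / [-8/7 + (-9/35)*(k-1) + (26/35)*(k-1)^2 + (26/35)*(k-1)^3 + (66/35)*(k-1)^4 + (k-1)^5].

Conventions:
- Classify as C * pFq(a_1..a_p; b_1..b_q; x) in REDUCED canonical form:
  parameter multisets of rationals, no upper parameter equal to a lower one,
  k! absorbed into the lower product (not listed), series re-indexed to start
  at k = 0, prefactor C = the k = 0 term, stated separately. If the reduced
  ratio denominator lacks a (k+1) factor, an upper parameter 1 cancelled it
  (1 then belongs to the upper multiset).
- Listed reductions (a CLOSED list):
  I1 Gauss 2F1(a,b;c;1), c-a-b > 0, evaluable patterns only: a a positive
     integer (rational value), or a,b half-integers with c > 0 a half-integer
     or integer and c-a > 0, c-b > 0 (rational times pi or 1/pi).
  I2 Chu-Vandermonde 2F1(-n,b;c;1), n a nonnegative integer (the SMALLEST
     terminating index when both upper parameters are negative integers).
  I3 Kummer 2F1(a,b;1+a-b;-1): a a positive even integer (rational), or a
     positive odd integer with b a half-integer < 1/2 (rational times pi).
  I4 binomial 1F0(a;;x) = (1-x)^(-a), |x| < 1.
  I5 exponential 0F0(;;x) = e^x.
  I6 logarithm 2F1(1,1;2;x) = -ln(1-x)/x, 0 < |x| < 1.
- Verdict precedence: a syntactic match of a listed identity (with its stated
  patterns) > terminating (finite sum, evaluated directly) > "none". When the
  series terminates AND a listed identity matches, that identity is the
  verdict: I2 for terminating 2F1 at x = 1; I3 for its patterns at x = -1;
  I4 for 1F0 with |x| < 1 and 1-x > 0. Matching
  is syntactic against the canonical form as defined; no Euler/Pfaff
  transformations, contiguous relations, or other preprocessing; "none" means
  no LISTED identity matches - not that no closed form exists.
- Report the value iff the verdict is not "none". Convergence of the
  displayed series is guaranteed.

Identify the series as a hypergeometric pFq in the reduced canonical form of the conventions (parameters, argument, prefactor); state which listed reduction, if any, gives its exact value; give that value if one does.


Classification (C = -3): 2F1 with upper {-5, -1/2}, lower {-5/7}, argument x = 1. Verdict at x = 1: Chu-Vandermonde (I2) matches (terminating 2F1 at x = 1 with n = 5, b = -1/2, c = -5/7). Its exact value is -113685/23552.

The tell: t_0 = -3 here, and cancel k^2 + 1 from the displayed ratio first; then C = -3, x = 1.
Ratio: r(k) = 1 * (k-5) (k-1/2) / [(k-5/7) (k+1)] - rational in k. x = 1; t_0 = -3; negate the roots.


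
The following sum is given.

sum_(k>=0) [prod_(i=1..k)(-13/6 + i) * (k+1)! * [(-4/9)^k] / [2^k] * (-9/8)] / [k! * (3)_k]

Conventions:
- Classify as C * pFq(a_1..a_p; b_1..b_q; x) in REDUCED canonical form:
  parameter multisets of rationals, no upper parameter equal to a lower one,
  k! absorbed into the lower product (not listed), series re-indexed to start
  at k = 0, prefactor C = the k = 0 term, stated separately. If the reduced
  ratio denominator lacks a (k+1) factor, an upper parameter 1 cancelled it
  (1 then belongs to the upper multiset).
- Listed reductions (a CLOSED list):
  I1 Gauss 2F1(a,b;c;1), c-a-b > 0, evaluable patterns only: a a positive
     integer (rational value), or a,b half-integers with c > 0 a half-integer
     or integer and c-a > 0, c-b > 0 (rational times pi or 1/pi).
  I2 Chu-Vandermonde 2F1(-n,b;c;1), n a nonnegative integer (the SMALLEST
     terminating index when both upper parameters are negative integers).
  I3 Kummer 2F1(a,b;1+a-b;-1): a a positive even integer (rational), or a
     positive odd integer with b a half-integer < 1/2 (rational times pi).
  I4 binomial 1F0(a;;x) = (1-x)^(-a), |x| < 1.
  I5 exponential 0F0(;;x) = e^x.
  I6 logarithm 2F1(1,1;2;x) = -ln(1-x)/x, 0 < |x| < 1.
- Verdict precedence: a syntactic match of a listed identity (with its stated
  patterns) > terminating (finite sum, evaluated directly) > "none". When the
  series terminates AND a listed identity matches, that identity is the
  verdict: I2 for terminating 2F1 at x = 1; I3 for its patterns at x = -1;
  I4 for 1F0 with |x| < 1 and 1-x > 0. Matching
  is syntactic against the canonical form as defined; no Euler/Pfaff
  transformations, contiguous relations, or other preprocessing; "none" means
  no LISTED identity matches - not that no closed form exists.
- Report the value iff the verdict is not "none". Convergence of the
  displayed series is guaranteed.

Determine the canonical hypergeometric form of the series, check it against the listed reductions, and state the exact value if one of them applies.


With C = -9/8: the canonical form is 2F1(-7/6, 2; 3; -2/9). Verdict: none - at argument -2/9 the multisets {-7/6, 2} ; {3} match no listed identity.

Key step: with t_0 = -9/8, the two k-th powers (C = -9/8, x = -2/9) combine into one argument.
Adjacent-term ratio: r(k) = (-2/9) * (k-7/6) (k+2) / [(k+3) (k+1)] - rational in k, leading ratio (-2/9); with t_0 = -9/8, classification follows.


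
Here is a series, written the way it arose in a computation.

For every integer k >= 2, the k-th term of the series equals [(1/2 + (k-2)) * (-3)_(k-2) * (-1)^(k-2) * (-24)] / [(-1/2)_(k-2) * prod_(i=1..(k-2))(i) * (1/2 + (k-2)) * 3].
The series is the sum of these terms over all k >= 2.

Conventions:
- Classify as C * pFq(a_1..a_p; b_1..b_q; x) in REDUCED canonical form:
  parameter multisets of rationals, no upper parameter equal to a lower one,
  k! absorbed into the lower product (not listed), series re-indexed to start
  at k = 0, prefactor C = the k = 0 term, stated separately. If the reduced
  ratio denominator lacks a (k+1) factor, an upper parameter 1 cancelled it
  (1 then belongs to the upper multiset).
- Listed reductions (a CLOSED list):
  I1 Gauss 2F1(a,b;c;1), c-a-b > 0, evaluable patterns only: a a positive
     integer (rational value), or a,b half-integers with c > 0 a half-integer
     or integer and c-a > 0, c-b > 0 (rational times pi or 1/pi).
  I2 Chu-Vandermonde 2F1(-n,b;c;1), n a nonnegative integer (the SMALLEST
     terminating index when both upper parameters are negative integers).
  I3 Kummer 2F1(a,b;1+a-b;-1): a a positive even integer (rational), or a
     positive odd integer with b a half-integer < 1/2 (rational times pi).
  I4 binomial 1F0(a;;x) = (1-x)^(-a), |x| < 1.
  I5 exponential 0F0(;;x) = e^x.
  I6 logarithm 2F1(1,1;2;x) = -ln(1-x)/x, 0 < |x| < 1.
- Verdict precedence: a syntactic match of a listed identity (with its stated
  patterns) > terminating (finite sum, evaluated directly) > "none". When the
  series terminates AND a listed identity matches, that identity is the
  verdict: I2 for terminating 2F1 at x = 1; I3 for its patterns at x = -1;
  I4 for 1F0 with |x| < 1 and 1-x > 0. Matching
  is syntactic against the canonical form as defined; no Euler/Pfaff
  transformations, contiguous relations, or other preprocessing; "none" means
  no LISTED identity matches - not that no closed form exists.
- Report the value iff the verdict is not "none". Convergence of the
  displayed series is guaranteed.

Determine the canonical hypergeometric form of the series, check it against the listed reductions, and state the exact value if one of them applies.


With C = -8: the canonical form is 1F1(-3; -1/2; -1). Verdict: terminating - the sum ends at index 3 because -3 is a negative integer; exact evaluation follows. Sum: 472/3.

The tell: with t_0 = -8, the product of the first k integers (prefactor -8) is k!.
Ratio: r(k) = (-1) * (k-3) / [(k-1/2) (k+1)] - rational in k, leading ratio (-1); with t_0 = -8, classification follows.


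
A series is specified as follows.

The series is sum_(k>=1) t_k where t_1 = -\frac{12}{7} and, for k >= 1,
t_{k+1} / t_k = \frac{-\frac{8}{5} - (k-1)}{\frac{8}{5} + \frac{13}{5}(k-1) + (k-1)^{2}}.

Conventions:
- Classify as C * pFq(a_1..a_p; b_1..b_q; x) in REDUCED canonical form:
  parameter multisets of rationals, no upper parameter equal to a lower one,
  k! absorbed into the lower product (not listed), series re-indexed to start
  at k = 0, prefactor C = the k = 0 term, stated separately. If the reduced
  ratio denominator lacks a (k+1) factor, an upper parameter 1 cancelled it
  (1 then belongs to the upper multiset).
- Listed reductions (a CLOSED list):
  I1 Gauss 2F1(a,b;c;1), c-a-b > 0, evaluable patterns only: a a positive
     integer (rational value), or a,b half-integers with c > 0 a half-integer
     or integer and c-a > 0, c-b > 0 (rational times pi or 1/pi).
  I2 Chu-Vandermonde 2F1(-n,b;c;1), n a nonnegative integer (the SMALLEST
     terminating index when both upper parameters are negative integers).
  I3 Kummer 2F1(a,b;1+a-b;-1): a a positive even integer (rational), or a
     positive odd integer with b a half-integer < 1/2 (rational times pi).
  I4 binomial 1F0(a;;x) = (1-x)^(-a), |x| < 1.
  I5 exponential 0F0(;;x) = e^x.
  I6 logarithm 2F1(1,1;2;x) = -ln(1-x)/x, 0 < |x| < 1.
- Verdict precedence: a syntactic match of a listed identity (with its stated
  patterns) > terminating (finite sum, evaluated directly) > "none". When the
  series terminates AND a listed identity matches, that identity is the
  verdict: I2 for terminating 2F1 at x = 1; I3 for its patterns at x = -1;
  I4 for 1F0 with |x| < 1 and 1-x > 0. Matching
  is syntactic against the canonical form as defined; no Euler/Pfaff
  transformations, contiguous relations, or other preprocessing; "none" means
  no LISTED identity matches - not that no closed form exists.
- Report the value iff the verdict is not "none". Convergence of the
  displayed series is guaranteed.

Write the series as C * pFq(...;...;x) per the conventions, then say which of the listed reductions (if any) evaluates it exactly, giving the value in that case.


Key step: x = -1 and the expanded ratio factors over Q; prefactor -12/7, roots give parameters.
Term ratio: r(k) = -1 * 1 / [(k+1)] ; factor over Q: parameters, x = -1, and C = -\frac{12}{7}.

Prefactor -\frac{12}{7}, argument -1: 0F0 with upper {-} over lower {-}. Verdict: exponential (I5) matches (the 0F0 exponential series at x = -1). Value: \left(-\frac{12}{7}\right) \cdot e^{-1}.


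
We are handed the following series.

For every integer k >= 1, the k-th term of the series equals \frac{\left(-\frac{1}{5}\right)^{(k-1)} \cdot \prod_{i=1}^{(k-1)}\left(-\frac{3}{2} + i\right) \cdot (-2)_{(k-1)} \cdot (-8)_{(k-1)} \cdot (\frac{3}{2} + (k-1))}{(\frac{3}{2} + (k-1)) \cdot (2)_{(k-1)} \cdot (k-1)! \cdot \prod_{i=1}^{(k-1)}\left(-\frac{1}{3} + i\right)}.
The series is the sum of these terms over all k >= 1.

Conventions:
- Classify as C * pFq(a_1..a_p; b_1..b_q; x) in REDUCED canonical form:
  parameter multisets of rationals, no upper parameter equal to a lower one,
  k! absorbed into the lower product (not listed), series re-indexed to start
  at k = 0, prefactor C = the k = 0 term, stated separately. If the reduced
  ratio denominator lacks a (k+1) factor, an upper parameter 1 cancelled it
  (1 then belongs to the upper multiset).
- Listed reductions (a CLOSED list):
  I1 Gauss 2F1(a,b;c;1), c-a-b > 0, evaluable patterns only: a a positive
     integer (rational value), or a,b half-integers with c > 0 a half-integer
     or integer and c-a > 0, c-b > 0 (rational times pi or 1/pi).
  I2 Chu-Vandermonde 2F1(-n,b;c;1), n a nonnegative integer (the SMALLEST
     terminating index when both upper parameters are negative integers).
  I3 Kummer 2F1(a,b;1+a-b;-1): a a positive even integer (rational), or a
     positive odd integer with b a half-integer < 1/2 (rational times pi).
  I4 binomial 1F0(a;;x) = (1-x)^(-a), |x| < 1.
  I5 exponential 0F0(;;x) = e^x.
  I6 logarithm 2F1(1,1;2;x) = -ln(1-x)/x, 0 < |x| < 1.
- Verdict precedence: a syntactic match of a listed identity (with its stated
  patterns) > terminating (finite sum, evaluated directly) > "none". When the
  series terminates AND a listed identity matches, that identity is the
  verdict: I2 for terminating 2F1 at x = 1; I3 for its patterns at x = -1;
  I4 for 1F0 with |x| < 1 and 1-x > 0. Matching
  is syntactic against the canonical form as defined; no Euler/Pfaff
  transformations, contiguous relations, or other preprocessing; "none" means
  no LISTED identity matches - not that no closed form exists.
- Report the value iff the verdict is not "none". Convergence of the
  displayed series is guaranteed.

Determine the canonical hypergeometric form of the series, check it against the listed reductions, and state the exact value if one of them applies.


Classification (C = 1): 3F2 with upper {-8, -2, -\frac{1}{2}}, lower {\frac{2}{3}, 2}, argument x = -\frac{1}{5}. Verdict: terminating. (-2)_k vanishes past k = 2, leaving a 3-term sum, computed directly. Value: \frac{529}{250}.

First insight: t_0 = 1 here, and the lower running product (C = 1) is a rising factorial.
Step ratio: r(k) = -\frac{1}{5} * (k-8) (k-2) (k-\frac{1}{2}) / [(k+\frac{2}{3}) (k+2) (k+1)] - rational in k, leading ratio -\frac{1}{5}; with t_0 = 1, classification follows.


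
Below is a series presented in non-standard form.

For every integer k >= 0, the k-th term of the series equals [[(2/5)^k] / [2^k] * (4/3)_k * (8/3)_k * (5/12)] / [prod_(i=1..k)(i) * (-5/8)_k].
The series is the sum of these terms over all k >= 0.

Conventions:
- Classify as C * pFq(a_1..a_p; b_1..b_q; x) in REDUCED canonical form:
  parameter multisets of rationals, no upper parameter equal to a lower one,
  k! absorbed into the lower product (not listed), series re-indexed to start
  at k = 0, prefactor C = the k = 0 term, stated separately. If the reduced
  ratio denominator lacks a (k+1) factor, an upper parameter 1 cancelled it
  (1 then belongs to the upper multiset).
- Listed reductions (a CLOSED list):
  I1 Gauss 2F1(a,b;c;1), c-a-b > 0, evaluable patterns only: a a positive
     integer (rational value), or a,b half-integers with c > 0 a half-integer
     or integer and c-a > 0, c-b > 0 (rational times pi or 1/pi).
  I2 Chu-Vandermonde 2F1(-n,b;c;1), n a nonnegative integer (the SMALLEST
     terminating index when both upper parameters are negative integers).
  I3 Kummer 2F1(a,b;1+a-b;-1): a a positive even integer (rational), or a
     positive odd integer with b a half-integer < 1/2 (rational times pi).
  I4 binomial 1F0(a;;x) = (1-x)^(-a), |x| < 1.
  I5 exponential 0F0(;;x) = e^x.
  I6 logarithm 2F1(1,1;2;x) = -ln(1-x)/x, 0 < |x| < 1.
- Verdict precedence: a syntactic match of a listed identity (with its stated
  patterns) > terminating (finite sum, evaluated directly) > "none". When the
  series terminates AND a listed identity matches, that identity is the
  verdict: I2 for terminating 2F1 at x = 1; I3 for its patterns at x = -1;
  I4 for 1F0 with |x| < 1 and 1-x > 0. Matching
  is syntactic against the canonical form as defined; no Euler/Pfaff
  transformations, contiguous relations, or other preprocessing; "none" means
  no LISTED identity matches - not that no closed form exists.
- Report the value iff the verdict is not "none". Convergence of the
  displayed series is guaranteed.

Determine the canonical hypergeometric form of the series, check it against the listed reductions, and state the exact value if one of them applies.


The series (x = 1/5) is 2F1: upper {4/3, 8/3}, lower {-5/8}, prefactor 5/12. Verdict: none. A 2F1 with upper {4/3, 8/3} fits none of I1-I6 at x = 1/5; the sum runs forever.

First insight: from the first term 5/12: the product of the first k integers (C = 5/12, x = 1/5) is k!.
Term ratio: r(k) = (1/5) * (k+4/3) (k+8/3) / [(k-5/8) (k+1)] - rational in k. x = (1/5); t_0 = 5/12; negate the roots.


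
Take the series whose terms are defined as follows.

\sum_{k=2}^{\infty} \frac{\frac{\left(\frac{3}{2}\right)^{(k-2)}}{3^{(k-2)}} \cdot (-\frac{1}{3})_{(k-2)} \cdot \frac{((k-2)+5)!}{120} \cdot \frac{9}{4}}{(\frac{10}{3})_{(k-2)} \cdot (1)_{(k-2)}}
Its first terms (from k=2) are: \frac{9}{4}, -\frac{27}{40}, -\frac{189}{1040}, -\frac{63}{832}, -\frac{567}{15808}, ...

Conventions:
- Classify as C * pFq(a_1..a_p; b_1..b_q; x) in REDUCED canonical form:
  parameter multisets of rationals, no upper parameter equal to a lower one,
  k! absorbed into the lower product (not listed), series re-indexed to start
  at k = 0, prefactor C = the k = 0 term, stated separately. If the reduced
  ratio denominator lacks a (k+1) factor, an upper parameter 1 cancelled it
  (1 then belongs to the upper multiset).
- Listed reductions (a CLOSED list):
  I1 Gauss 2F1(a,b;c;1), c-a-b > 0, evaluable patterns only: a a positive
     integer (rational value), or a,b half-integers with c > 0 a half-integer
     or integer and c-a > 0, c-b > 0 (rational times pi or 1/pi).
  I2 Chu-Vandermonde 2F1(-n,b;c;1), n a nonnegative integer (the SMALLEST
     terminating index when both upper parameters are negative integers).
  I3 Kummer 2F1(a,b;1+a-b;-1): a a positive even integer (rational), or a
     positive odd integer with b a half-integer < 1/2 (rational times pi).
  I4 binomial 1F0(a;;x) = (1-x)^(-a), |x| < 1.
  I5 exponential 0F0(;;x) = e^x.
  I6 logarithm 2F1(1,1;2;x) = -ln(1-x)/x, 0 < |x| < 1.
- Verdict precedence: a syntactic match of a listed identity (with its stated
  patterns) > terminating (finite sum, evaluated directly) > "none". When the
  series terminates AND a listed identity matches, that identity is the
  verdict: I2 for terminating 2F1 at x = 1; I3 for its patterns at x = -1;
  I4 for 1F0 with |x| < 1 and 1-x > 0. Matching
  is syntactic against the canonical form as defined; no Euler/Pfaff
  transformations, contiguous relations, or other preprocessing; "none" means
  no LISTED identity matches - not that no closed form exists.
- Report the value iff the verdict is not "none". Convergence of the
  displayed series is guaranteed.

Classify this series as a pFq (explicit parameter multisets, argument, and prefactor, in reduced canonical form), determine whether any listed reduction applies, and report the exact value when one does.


Structural cue: t_0 = \frac{9}{4} here, and (1)_k (C = 9/4) is k! itself.
Term ratio: r(k) = \frac{1}{2} * (k-\frac{1}{3}) (k+6) / [(k+\frac{10}{3}) (k+1)] ; factor over Q: parameters, x = \frac{1}{2}, and C = \frac{9}{4}.

Canonical form: C = \frac{9}{4} times 2F1 with upper {-\frac{1}{3}, 6}, lower {\frac{10}{3}}, x = \frac{1}{2}. Verdict: none - this 2F1 at x = \frac{1}{2} matches no listed pattern, and upper {-\frac{1}{3}, 6} holds no stopper.


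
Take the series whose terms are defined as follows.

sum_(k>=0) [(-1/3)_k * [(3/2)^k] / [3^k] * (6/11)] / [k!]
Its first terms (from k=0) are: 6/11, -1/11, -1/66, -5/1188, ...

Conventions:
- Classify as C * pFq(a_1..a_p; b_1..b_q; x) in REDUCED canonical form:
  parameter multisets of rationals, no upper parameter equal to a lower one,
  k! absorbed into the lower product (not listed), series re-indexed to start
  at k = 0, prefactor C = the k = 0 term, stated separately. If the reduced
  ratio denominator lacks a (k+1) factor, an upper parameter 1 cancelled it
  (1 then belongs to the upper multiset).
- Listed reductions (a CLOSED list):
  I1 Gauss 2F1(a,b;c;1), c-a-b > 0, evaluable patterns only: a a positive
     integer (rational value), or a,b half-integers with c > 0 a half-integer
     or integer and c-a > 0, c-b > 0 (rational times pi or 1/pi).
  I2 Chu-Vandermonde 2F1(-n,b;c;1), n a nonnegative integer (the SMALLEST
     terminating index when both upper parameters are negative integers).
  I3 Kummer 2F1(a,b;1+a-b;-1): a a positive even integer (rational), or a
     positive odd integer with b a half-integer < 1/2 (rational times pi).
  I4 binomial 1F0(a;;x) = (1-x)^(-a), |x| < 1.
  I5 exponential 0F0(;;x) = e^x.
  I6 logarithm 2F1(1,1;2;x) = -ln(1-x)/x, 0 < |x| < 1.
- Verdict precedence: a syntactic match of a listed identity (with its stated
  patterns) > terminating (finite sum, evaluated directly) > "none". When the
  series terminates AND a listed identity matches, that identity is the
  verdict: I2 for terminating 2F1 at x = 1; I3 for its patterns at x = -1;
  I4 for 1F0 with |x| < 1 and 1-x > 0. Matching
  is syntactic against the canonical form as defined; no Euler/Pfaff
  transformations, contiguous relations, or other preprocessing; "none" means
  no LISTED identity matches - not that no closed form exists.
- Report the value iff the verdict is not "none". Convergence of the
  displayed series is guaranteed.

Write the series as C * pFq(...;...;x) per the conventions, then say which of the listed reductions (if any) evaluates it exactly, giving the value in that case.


Reduced: x = 1/2, 1F0, upper = {-1/3}, lower = {-}, C = 6/11. Verdict (x = 1/2): binomial (I4) applies (the 1F0 binomial series: exponent 1/3, x = 1/2). Sum: (6/11) * (1/2)^(1/3).

The tell: from the first term 6/11: the two k-th powers (C = 6/11) combine into one argument.
Step ratio: r(k) = (1/2) * (k-1/3) / [(k+1)] - rational; roots negated = parameters, x = (1/2), C = 6/11.
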